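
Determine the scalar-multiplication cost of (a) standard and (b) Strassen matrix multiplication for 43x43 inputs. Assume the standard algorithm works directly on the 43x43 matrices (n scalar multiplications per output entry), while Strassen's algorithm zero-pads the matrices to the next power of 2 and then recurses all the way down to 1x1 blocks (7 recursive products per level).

Matrix multiplication for 43x43 matrices:

Strassen's algorithm requires power-of-2 dimensions. Pad 43x43 to 64x64 (next power of 2).

Standard algorithm: 43^3 = 79507 multiplications
Strassen's algorithm: 7^(log2(64)) = 7^6 = 117649 multiplications
Difference: 79507 - 117649 = -38142 (Strassen uses MORE here due to padding overhead — for small or just-over-power-of-2 n, padding can outweigh the per-level savings)

Standard: 79507 multiplications (43^3). Strassen: 117649 multiplications (7^6, after padding to 64x64). Strassen reduces 8 recursive multiplications to 7 at each level.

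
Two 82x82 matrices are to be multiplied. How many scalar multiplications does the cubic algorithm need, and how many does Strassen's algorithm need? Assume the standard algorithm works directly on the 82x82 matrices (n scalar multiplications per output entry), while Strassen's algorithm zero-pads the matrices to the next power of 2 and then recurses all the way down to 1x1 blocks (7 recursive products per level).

Matrix multiplication for 82x82 matrices:

Strassen's algorithm requires power-of-2 dimensions. Pad 82x82 to 128x128 (next power of 2).

Standard algorithm: 82^3 = 551368 multiplications
Strassen's algorithm: 7^(log2(128)) = 7^7 = 823543 multiplications
Difference: 551368 - 823543 = -272175 (Strassen uses MORE here due to padding overhead — for small or just-over-power-of-2 n, padding can outweigh the per-level savings)

Standard: 551368 multiplications (82^3). Strassen: 823543 multiplications (7^7, after padding to 128x128). Strassen reduces 8 recursive multiplications to 7 at each level.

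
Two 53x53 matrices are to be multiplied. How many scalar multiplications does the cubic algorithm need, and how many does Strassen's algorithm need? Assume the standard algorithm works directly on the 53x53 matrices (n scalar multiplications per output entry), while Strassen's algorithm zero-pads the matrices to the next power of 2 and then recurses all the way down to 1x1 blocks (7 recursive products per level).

Matrix multiplication for 53x53 matrices:

Strassen's algorithm requires power-of-2 dimensions. Pad 53x53 to 64x64 (next power of 2).

Standard algorithm: 53^3 = 148877 multiplications
Strassen's algorithm: 7^(log2(64)) = 7^6 = 117649 multiplications
Savings: 148877 - 117649 = 31228 multiplications

Standard: 148877 multiplications (53^3). Strassen: 117649 multiplications (7^6, after padding to 64x64). Strassen reduces 8 recursive multiplications to 7 at each level.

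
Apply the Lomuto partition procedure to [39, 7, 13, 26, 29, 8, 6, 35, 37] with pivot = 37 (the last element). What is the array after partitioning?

Lomuto partition with pivot = 37:

Initial array: [39, 7, 13, 26, 29, 8, 6, 35, 37]

arr[0]=39 > 37: no swap
arr[1]=7 <= 37: swap with position 0, array becomes [7, 39, 13, 26, 29, 8, 6, 35, 37]
arr[2]=13 <= 37: swap with position 1, array becomes [7, 13, 39, 26, 29, 8, 6, 35, 37]
arr[3]=26 <= 37: swap with position 2, array becomes [7, 13, 26, 39, 29, 8, 6, 35, 37]
arr[4]=29 <= 37: swap with position 3, array becomes [7, 13, 26, 29, 39, 8, 6, 35, 37]
arr[5]=8 <= 37: swap with position 4, array becomes [7, 13, 26, 29, 8, 39, 6, 35, 37]
arr[6]=6 <= 37: swap with position 5, array becomes [7, 13, 26, 29, 8, 6, 39, 35, 37]
arr[7]=35 <= 37: swap with position 6, array becomes [7, 13, 26, 29, 8, 6, 35, 39, 37]

Place pivot at position 7: [7, 13, 26, 29, 8, 6, 35, 37, 39]
Pivot position: 7

After partitioning with pivot 37, the array becomes [7, 13, 26, 29, 8, 6, 35, 37, 39]. The pivot is placed at index 7. All elements to the left of the pivot are <= 37, and all elements to the right are > 37.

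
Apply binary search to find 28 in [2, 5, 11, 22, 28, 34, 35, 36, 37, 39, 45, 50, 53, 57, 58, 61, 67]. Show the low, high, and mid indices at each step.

Binary search for 28 in [2, 5, 11, 22, 28, 34, 35, 36, 37, 39, 45, 50, 53, 57, 58, 61, 67]:

lo=0, hi=16, mid=8, arr[mid]=37 -> 37 > 28, search left half
lo=0, hi=7, mid=3, arr[mid]=22 -> 22 < 28, search right half
lo=4, hi=7, mid=5, arr[mid]=34 -> 34 > 28, search left half
lo=4, hi=4, mid=4, arr[mid]=28 -> Found target at index 4!

Binary search finds 28 at index 4 after 4 comparisons. The search repeatedly halves the search space by comparing with the middle element.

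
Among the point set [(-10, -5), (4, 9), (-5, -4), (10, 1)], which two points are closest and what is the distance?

Computing all pairwise distances among 4 points:

d((-10, -5), (4, 9)) = 19.799
d((-10, -5), (-5, -4)) = 5.099 <-- minimum
d((-10, -5), (10, 1)) = 20.8806
d((4, 9), (-5, -4)) = 15.8114
d((4, 9), (10, 1)) = 10.0
d((-5, -4), (10, 1)) = 15.8114

Closest pair: (-10, -5) and (-5, -4) with distance 5.099

The closest pair is (-10, -5) and (-5, -4) with Euclidean distance 5.099. For 4 points, brute-force pairwise comparison is shown above. For large n, the divide-and-conquer algorithm (sort by x, recurse on halves, check the dividing strip) achieves O(n log n).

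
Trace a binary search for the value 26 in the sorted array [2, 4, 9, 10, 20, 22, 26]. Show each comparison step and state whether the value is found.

Binary search for 26 in [2, 4, 9, 10, 20, 22, 26]:

lo=0, hi=6, mid=3, arr[mid]=10 -> 10 < 26, search right half
lo=4, hi=6, mid=5, arr[mid]=22 -> 22 < 26, search right half
lo=6, hi=6, mid=6, arr[mid]=26 -> Found target at index 6!

Binary search finds 26 at index 6 after 3 comparisons. The search repeatedly halves the search space by comparing with the middle element.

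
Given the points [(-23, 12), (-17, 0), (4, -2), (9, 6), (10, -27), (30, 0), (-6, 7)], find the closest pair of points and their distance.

Computing all pairwise distances among 7 points:

d((-23, 12), (-17, 0)) = 13.4164
d((-23, 12), (4, -2)) = 30.4138
d((-23, 12), (9, 6)) = 32.5576
d((-23, 12), (10, -27)) = 51.0882
d((-23, 12), (30, 0)) = 54.3415
d((-23, 12), (-6, 7)) = 17.72
d((-17, 0), (4, -2)) = 21.095
d((-17, 0), (9, 6)) = 26.6833
d((-17, 0), (10, -27)) = 38.1838
d((-17, 0), (30, 0)) = 47.0
d((-17, 0), (-6, 7)) = 13.0384
d((4, -2), (9, 6)) = 9.434 <-- minimum
d((4, -2), (10, -27)) = 25.7099
d((4, -2), (30, 0)) = 26.0768
d((4, -2), (-6, 7)) = 13.4536
d((9, 6), (10, -27)) = 33.0151
d((9, 6), (30, 0)) = 21.8403
d((9, 6), (-6, 7)) = 15.0333
d((10, -27), (30, 0)) = 33.6006
d((10, -27), (-6, 7)) = 37.5766
d((30, 0), (-6, 7)) = 36.6742

Closest pair: (4, -2) and (9, 6) with distance 9.434

The closest pair is (4, -2) and (9, 6) with Euclidean distance 9.434. For 7 points, brute-force pairwise comparison is shown above. For large n, the divide-and-conquer algorithm (sort by x, recurse on halves, check the dividing strip) achieves O(n log n).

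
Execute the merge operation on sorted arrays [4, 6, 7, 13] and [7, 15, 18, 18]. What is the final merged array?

Merging process:

Compare 4 vs 7: take 4 from left. Merged: [4]
Compare 6 vs 7: take 6 from left. Merged: [4, 6]
Compare 7 vs 7: take 7 from left. Merged: [4, 6, 7]
Compare 13 vs 7: take 7 from right. Merged: [4, 6, 7, 7]
Compare 13 vs 15: take 13 from left. Merged: [4, 6, 7, 7, 13]
Append remaining from right: [15, 18, 18]. Merged: [4, 6, 7, 7, 13, 15, 18, 18]

Final merged array: [4, 6, 7, 7, 13, 15, 18, 18]
Total comparisons: 5

The merged array is [4, 6, 7, 7, 13, 15, 18, 18], requiring 5 comparisons. The merge step runs in O(n) time where n is the total number of elements.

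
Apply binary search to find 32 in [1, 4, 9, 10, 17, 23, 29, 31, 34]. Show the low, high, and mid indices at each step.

Binary search for 32 in [1, 4, 9, 10, 17, 23, 29, 31, 34]:

lo=0, hi=8, mid=4, arr[mid]=17 -> 17 < 32, search right half
lo=5, hi=8, mid=6, arr[mid]=29 -> 29 < 32, search right half
lo=7, hi=8, mid=7, arr[mid]=31 -> 31 < 32, search right half
lo=8, hi=8, mid=8, arr[mid]=34 -> 34 > 32, search left half
lo=8 > hi=7, target 32 not found

Binary search determines that 32 is not in the array after 4 comparisons. The search space was exhausted without finding the target.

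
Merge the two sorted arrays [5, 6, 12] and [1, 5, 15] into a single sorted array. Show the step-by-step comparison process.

Merging process:

Compare 5 vs 1: take 1 from right. Merged: [1]
Compare 5 vs 5: take 5 from left. Merged: [1, 5]
Compare 6 vs 5: take 5 from right. Merged: [1, 5, 5]
Compare 6 vs 15: take 6 from left. Merged: [1, 5, 5, 6]
Compare 12 vs 15: take 12 from left. Merged: [1, 5, 5, 6, 12]
Append remaining from right: [15]. Merged: [1, 5, 5, 6, 12, 15]

Final merged array: [1, 5, 5, 6, 12, 15]
Total comparisons: 5

The merged array is [1, 5, 5, 6, 12, 15], requiring 5 comparisons. The merge step runs in O(n) time where n is the total number of elements.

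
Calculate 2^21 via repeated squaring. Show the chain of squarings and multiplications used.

Computing 2^21 by squaring (build up from 2^1; each line after the first costs one multiplication):

2^1 = 2
2^2 = (2^1)^2 = 2^2 = 4
2^4 = (2^2)^2 = 4^2 = 16
2^5 = 2 * 2^4 = 2 * 16 = 32
2^10 = (2^5)^2 = 32^2 = 1024
2^20 = (2^10)^2 = 1024^2 = 1048576
2^21 = 2 * 2^20 = 2 * 1048576 = 2097152

Result: 2097152
Multiplications needed: 6 (6 lines after 2^1)

2^21 = 2097152. Using exponentiation by squaring, this requires 6 multiplications. The key idea: if the exponent is even, square the half-power; if odd, multiply by the base once.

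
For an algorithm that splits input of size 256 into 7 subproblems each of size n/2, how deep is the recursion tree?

For divide and conquer with division factor 2:

Problem sizes at each level:
Level 0: 256
Level 1: 128
Level 2: 64
Level 3: 32
Level 4: 16
Level 5: 8
Level 6: 4
Level 7: 2
Level 8: 1

The root is level 0 and the size-1 base case is level 8 (the tree spans levels 0 through 8, i.e. 9 levels counting the root), so the depth is the number of divisions: log_2(256) = 8

The recursion tree depth is log_2(256) = 8. At each level, the problem size is divided by 2, so it takes 8 divisions to reduce to a base case of size 1. The algorithm makes 7 recursive calls at each level.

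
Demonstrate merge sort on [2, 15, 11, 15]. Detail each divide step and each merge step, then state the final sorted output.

Merge sort trace:

Split: [2, 15, 11, 15] -> [2, 15] and [11, 15]
  Split: [2, 15] -> [2] and [15]
  Merge: [2] + [15] -> [2, 15]
  Split: [11, 15] -> [11] and [15]
  Merge: [11] + [15] -> [11, 15]
Merge: [2, 15] + [11, 15] -> [2, 11, 15, 15]

Final sorted array: [2, 11, 15, 15]

The merge sort proceeds by recursively splitting the array and merging sorted halves.
After all merges, the sorted array is [2, 11, 15, 15].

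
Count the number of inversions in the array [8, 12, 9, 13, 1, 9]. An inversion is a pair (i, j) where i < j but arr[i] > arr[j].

Finding inversions in [8, 12, 9, 13, 1, 9]:

(0, 4): arr[0]=8 > arr[4]=1
(1, 2): arr[1]=12 > arr[2]=9
(1, 4): arr[1]=12 > arr[4]=1
(1, 5): arr[1]=12 > arr[5]=9
(2, 4): arr[2]=9 > arr[4]=1
(3, 4): arr[3]=13 > arr[4]=1
(3, 5): arr[3]=13 > arr[5]=9

Total inversions: 7

The array has 7 inversion(s): (0,4), (1,2), (1,4), (1,5), (2,4), (3,4), (3,5). Each pair (i,j) satisfies i < j and arr[i] > arr[j].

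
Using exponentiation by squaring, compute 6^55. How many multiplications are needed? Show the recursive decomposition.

Computing 6^55 by squaring (build up from 6^1; each line after the first costs one multiplication):

6^1 = 6
6^2 = (6^1)^2 = 6^2 = 36
6^3 = 6 * 6^2 = 6 * 36 = 216
6^6 = (6^3)^2 = 216^2 = 46656
6^12 = (6^6)^2 = 46656^2 = 2176782336
6^13 = 6 * 6^12 = 6 * 2176782336 = 13060694016
6^26 = (6^13)^2 = 13060694016^2 = 170581728179578208256
6^27 = 6 * 6^26 = 6 * 170581728179578208256 = 1023490369077469249536
6^54 = (6^27)^2 = 1023490369077469249536^2 = 1047532535594334222593508922191671036215296
6^55 = 6 * 6^54 = 6 * 1047532535594334222593508922191671036215296 = 6285195213566005335561053533150026217291776

Result: 6285195213566005335561053533150026217291776
Multiplications needed: 9 (9 lines after 6^1)

6^55 = 6285195213566005335561053533150026217291776. Using exponentiation by squaring, this requires 9 multiplications. The key idea: if the exponent is even, square the half-power; if odd, multiply by the base once.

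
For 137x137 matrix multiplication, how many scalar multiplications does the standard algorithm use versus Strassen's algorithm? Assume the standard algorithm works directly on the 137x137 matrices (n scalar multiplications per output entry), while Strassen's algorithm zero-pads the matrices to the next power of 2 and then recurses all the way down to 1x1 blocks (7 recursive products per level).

Matrix multiplication for 137x137 matrices:

Strassen's algorithm requires power-of-2 dimensions. Pad 137x137 to 256x256 (next power of 2).

Standard algorithm: 137^3 = 2571353 multiplications
Strassen's algorithm: 7^(log2(256)) = 7^8 = 5764801 multiplications
Difference: 2571353 - 5764801 = -3193448 (Strassen uses MORE here due to padding overhead — for small or just-over-power-of-2 n, padding can outweigh the per-level savings)

Standard: 2571353 multiplications (137^3). Strassen: 5764801 multiplications (7^8, after padding to 256x256). Strassen reduces 8 recursive multiplications to 7 at each level.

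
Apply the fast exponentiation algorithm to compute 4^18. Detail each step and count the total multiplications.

Computing 4^18 by squaring (build up from 4^1; each line after the first costs one multiplication):

4^1 = 4
4^2 = (4^1)^2 = 4^2 = 16
4^4 = (4^2)^2 = 16^2 = 256
4^8 = (4^4)^2 = 256^2 = 65536
4^9 = 4 * 4^8 = 4 * 65536 = 262144
4^18 = (4^9)^2 = 262144^2 = 68719476736

Result: 68719476736
Multiplications needed: 5 (5 lines after 4^1)

4^18 = 68719476736. Using exponentiation by squaring, this requires 5 multiplications. The key idea: if the exponent is even, square the half-power; if odd, multiply by the base once.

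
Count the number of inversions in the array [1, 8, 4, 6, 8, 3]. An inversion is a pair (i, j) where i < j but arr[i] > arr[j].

Finding inversions in [1, 8, 4, 6, 8, 3]:

(1, 2): arr[1]=8 > arr[2]=4
(1, 3): arr[1]=8 > arr[3]=6
(1, 5): arr[1]=8 > arr[5]=3
(2, 5): arr[2]=4 > arr[5]=3
(3, 5): arr[3]=6 > arr[5]=3
(4, 5): arr[4]=8 > arr[5]=3

Total inversions: 6

The array has 6 inversion(s): (1,2), (1,3), (1,5), (2,5), (3,5), (4,5). Each pair (i,j) satisfies i < j and arr[i] > arr[j].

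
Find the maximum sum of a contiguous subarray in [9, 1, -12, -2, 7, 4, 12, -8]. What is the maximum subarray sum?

Using Kadane's algorithm on [9, 1, -12, -2, 7, 4, 12, -8]:

Scanning through the array:
Position 1 (value 1): max_ending_here = 10, max_so_far = 10
Position 2 (value -12): max_ending_here = -2, max_so_far = 10
Position 3 (value -2): max_ending_here = -2, max_so_far = 10
Position 4 (value 7): max_ending_here = 7, max_so_far = 10
Position 5 (value 4): max_ending_here = 11, max_so_far = 11
Position 6 (value 12): max_ending_here = 23, max_so_far = 23
Position 7 (value -8): max_ending_here = 15, max_so_far = 23

Maximum subarray: [7, 4, 12]
Maximum sum: 23

The maximum subarray is [7, 4, 12] with sum 23. This subarray runs from index 4 to index 6.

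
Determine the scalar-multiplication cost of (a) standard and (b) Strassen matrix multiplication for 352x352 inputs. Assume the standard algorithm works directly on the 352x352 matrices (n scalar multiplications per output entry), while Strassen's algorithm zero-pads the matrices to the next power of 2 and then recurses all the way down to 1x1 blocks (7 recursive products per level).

Matrix multiplication for 352x352 matrices:

Strassen's algorithm requires power-of-2 dimensions. Pad 352x352 to 512x512 (next power of 2).

Standard algorithm: 352^3 = 43614208 multiplications
Strassen's algorithm: 7^(log2(512)) = 7^9 = 40353607 multiplications
Savings: 43614208 - 40353607 = 3260601 multiplications

Standard: 43614208 multiplications (352^3). Strassen: 40353607 multiplications (7^9, after padding to 512x512). Strassen reduces 8 recursive multiplications to 7 at each level.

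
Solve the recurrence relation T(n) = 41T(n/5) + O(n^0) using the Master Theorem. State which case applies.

Master Theorem for T(n) = 41T(n/5) + O(n^0):

a = 41, b = 5, c = 0
log_b(a) = log_5(41) = 2.3074

Case 1: c = 0 < log_5(41) = 2.3074
T(n) = O(n^(log_5 41))

For T(n) = 41T(n/5) + O(n^0): log_5(41) = 2.3074. This is Case 1 of the Master Theorem (c < log_b(a), work dominated by leaves), giving O(n^(log_5 41)).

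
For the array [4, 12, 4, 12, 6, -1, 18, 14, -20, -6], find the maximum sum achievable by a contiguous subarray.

Using Kadane's algorithm on [4, 12, 4, 12, 6, -1, 18, 14, -20, -6]:

Scanning through the array:
Position 1 (value 12): max_ending_here = 16, max_so_far = 16
Position 2 (value 4): max_ending_here = 20, max_so_far = 20
Position 3 (value 12): max_ending_here = 32, max_so_far = 32
Position 4 (value 6): max_ending_here = 38, max_so_far = 38
Position 5 (value -1): max_ending_here = 37, max_so_far = 38
Position 6 (value 18): max_ending_here = 55, max_so_far = 55
Position 7 (value 14): max_ending_here = 69, max_so_far = 69
Position 8 (value -20): max_ending_here = 49, max_so_far = 69
Position 9 (value -6): max_ending_here = 43, max_so_far = 69

Maximum subarray: [4, 12, 4, 12, 6, -1, 18, 14]
Maximum sum: 69

The maximum subarray is [4, 12, 4, 12, 6, -1, 18, 14] with sum 69. This subarray runs from index 0 to index 7.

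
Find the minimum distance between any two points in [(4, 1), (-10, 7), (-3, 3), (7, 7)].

Computing all pairwise distances among 4 points:

d((4, 1), (-10, 7)) = 15.2315
d((4, 1), (-3, 3)) = 7.2801
d((4, 1), (7, 7)) = 6.7082 <-- minimum
d((-10, 7), (-3, 3)) = 8.0623
d((-10, 7), (7, 7)) = 17.0
d((-3, 3), (7, 7)) = 10.7703

Closest pair: (4, 1) and (7, 7) with distance 6.7082

The closest pair is (4, 1) and (7, 7) with Euclidean distance 6.7082. For 4 points, brute-force pairwise comparison is shown above. For large n, the divide-and-conquer algorithm (sort by x, recurse on halves, check the dividing strip) achieves O(n log n).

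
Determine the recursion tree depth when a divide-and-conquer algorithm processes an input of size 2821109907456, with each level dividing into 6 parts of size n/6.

For divide and conquer with division factor 6:

Problem sizes at each level:
Level 0: 2821109907456
Level 1: 470184984576
Level 2: 78364164096
Level 3: 13060694016
Level 4: 2176782336
Level 5: 362797056
Level 6: 60466176
Level 7: 10077696
Level 8: 1679616
Level 9: 279936
Level 10: 46656
Level 11: 7776
Level 12: 1296
Level 13: 216
Level 14: 36
Level 15: 6
Level 16: 1

The root is level 0 and the size-1 base case is level 16 (the tree spans levels 0 through 16, i.e. 17 levels counting the root), so the depth is the number of divisions: log_6(2821109907456) = 16

The recursion tree depth is log_6(2821109907456) = 16. At each level, the problem size is divided by 6, so it takes 16 divisions to reduce to a base case of size 1. The algorithm makes 6 recursive calls at each level.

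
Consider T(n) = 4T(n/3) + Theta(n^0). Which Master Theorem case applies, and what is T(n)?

Master Theorem for T(n) = 4T(n/3) + O(n^0):

a = 4, b = 3, c = 0
log_b(a) = log_3(4) = 1.2619

Case 1: c = 0 < log_3(4) = 1.2619
T(n) = O(n^(log_3 4))

For T(n) = 4T(n/3) + O(n^0): log_3(4) = 1.2619. This is Case 1 of the Master Theorem (c < log_b(a), work dominated by leaves), giving O(n^(log_3 4)).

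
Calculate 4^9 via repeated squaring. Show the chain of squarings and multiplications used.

Computing 4^9 by squaring (build up from 4^1; each line after the first costs one multiplication):

4^1 = 4
4^2 = (4^1)^2 = 4^2 = 16
4^4 = (4^2)^2 = 16^2 = 256
4^8 = (4^4)^2 = 256^2 = 65536
4^9 = 4 * 4^8 = 4 * 65536 = 262144

Result: 262144
Multiplications needed: 4 (4 lines after 4^1)

4^9 = 262144. Using exponentiation by squaring, this requires 4 multiplications. The key idea: if the exponent is even, square the half-power; if odd, multiply by the base once.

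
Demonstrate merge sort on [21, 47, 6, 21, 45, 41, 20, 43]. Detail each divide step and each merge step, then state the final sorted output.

Merge sort trace:

Split: [21, 47, 6, 21, 45, 41, 20, 43] -> [21, 47, 6, 21] and [45, 41, 20, 43]
  Split: [21, 47, 6, 21] -> [21, 47] and [6, 21]
    Split: [21, 47] -> [21] and [47]
    Merge: [21] + [47] -> [21, 47]
    Split: [6, 21] -> [6] and [21]
    Merge: [6] + [21] -> [6, 21]
  Merge: [21, 47] + [6, 21] -> [6, 21, 21, 47]
  Split: [45, 41, 20, 43] -> [45, 41] and [20, 43]
    Split: [45, 41] -> [45] and [41]
    Merge: [45] + [41] -> [41, 45]
    Split: [20, 43] -> [20] and [43]
    Merge: [20] + [43] -> [20, 43]
  Merge: [41, 45] + [20, 43] -> [20, 41, 43, 45]
Merge: [6, 21, 21, 47] + [20, 41, 43, 45] -> [6, 20, 21, 21, 41, 43, 45, 47]

Final sorted array: [6, 20, 21, 21, 41, 43, 45, 47]

The merge sort proceeds by recursively splitting the array and merging sorted halves.
After all merges, the sorted array is [6, 20, 21, 21, 41, 43, 45, 47].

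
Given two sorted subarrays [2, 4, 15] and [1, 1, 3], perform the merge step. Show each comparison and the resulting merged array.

Merging process:

Compare 2 vs 1: take 1 from right. Merged: [1]
Compare 2 vs 1: take 1 from right. Merged: [1, 1]
Compare 2 vs 3: take 2 from left. Merged: [1, 1, 2]
Compare 4 vs 3: take 3 from right. Merged: [1, 1, 2, 3]
Append remaining from left: [4, 15]. Merged: [1, 1, 2, 3, 4, 15]

Final merged array: [1, 1, 2, 3, 4, 15]
Total comparisons: 4

The merged array is [1, 1, 2, 3, 4, 15], requiring 4 comparisons. The merge step runs in O(n) time where n is the total number of elements.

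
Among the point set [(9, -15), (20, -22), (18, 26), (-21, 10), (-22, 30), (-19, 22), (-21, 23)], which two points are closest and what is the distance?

Computing all pairwise distances among 7 points:

d((9, -15), (20, -22)) = 13.0384
d((9, -15), (18, 26)) = 41.9762
d((9, -15), (-21, 10)) = 39.0512
d((9, -15), (-22, 30)) = 54.6443
d((9, -15), (-19, 22)) = 46.4004
d((9, -15), (-21, 23)) = 48.4149
d((20, -22), (18, 26)) = 48.0416
d((20, -22), (-21, 10)) = 52.0096
d((20, -22), (-22, 30)) = 66.8431
d((20, -22), (-19, 22)) = 58.7963
d((20, -22), (-21, 23)) = 60.8769
d((18, 26), (-21, 10)) = 42.1545
d((18, 26), (-22, 30)) = 40.1995
d((18, 26), (-19, 22)) = 37.2156
d((18, 26), (-21, 23)) = 39.1152
d((-21, 10), (-22, 30)) = 20.025
d((-21, 10), (-19, 22)) = 12.1655
d((-21, 10), (-21, 23)) = 13.0
d((-22, 30), (-19, 22)) = 8.544
d((-22, 30), (-21, 23)) = 7.0711
d((-19, 22), (-21, 23)) = 2.2361 <-- minimum

Closest pair: (-19, 22) and (-21, 23) with distance 2.2361

The closest pair is (-19, 22) and (-21, 23) with Euclidean distance 2.2361. For 7 points, brute-force pairwise comparison is shown above. For large n, the divide-and-conquer algorithm (sort by x, recurse on halves, check the dividing strip) achieves O(n log n).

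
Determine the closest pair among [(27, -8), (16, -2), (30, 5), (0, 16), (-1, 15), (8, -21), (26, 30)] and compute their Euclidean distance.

Computing all pairwise distances among 7 points:

d((27, -8), (16, -2)) = 12.53
d((27, -8), (30, 5)) = 13.3417
d((27, -8), (0, 16)) = 36.1248
d((27, -8), (-1, 15)) = 36.2353
d((27, -8), (8, -21)) = 23.0217
d((27, -8), (26, 30)) = 38.0132
d((16, -2), (30, 5)) = 15.6525
d((16, -2), (0, 16)) = 24.0832
d((16, -2), (-1, 15)) = 24.0416
d((16, -2), (8, -21)) = 20.6155
d((16, -2), (26, 30)) = 33.5261
d((30, 5), (0, 16)) = 31.9531
d((30, 5), (-1, 15)) = 32.573
d((30, 5), (8, -21)) = 34.0588
d((30, 5), (26, 30)) = 25.318
d((0, 16), (-1, 15)) = 1.4142 <-- minimum
d((0, 16), (8, -21)) = 37.855
d((0, 16), (26, 30)) = 29.5296
d((-1, 15), (8, -21)) = 37.108
d((-1, 15), (26, 30)) = 30.8869
d((8, -21), (26, 30)) = 54.0833

Closest pair: (0, 16) and (-1, 15) with distance 1.4142

The closest pair is (0, 16) and (-1, 15) with Euclidean distance 1.4142. For 7 points, brute-force pairwise comparison is shown above. For large n, the divide-and-conquer algorithm (sort by x, recurse on halves, check the dividing strip) achieves O(n log n).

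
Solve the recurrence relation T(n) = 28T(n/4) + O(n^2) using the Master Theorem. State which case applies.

Master Theorem for T(n) = 28T(n/4) + O(n^2):

a = 28, b = 4, c = 2
log_b(a) = log_4(28) = 2.4037

Case 1: c = 2 < log_4(28) = 2.4037
T(n) = O(n^(log_4 28))

For T(n) = 28T(n/4) + O(n^2): log_4(28) = 2.4037. This is Case 1 of the Master Theorem (c < log_b(a), work dominated by leaves), giving O(n^(log_4 28)).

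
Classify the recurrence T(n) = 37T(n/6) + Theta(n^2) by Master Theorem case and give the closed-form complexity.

Master Theorem for T(n) = 37T(n/6) + O(n^2):

a = 37, b = 6, c = 2
log_b(a) = log_6(37) = 2.0153

Case 1: c = 2 < log_6(37) = 2.0153
T(n) = O(n^(log_6 37))

For T(n) = 37T(n/6) + O(n^2): log_6(37) = 2.0153. This is Case 1 of the Master Theorem (c < log_b(a), work dominated by leaves), giving O(n^(log_6 37)).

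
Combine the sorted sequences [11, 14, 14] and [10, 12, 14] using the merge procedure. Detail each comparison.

Merging process:

Compare 11 vs 10: take 10 from right. Merged: [10]
Compare 11 vs 12: take 11 from left. Merged: [10, 11]
Compare 14 vs 12: take 12 from right. Merged: [10, 11, 12]
Compare 14 vs 14: take 14 from left. Merged: [10, 11, 12, 14]
Compare 14 vs 14: take 14 from left. Merged: [10, 11, 12, 14, 14]
Append remaining from right: [14]. Merged: [10, 11, 12, 14, 14, 14]

Final merged array: [10, 11, 12, 14, 14, 14]
Total comparisons: 5

The merged array is [10, 11, 12, 14, 14, 14], requiring 5 comparisons. The merge step runs in O(n) time where n is the total number of elements.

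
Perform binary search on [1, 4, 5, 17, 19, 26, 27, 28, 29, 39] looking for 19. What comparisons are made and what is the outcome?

Binary search for 19 in [1, 4, 5, 17, 19, 26, 27, 28, 29, 39]:

lo=0, hi=9, mid=4, arr[mid]=19 -> Found target at index 4!

Binary search finds 19 at index 4 after 1 comparisons. The search repeatedly halves the search space by comparing with the middle element.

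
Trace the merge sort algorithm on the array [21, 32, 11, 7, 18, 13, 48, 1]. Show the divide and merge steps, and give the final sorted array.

Merge sort trace:

Split: [21, 32, 11, 7, 18, 13, 48, 1] -> [21, 32, 11, 7] and [18, 13, 48, 1]
  Split: [21, 32, 11, 7] -> [21, 32] and [11, 7]
    Split: [21, 32] -> [21] and [32]
    Merge: [21] + [32] -> [21, 32]
    Split: [11, 7] -> [11] and [7]
    Merge: [11] + [7] -> [7, 11]
  Merge: [21, 32] + [7, 11] -> [7, 11, 21, 32]
  Split: [18, 13, 48, 1] -> [18, 13] and [48, 1]
    Split: [18, 13] -> [18] and [13]
    Merge: [18] + [13] -> [13, 18]
    Split: [48, 1] -> [48] and [1]
    Merge: [48] + [1] -> [1, 48]
  Merge: [13, 18] + [1, 48] -> [1, 13, 18, 48]
Merge: [7, 11, 21, 32] + [1, 13, 18, 48] -> [1, 7, 11, 13, 18, 21, 32, 48]

Final sorted array: [1, 7, 11, 13, 18, 21, 32, 48]

The merge sort proceeds by recursively splitting the array and merging sorted halves.
After all merges, the sorted array is [1, 7, 11, 13, 18, 21, 32, 48].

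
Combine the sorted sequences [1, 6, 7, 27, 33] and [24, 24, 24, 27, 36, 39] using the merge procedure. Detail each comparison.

Merging process:

Compare 1 vs 24: take 1 from left. Merged: [1]
Compare 6 vs 24: take 6 from left. Merged: [1, 6]
Compare 7 vs 24: take 7 from left. Merged: [1, 6, 7]
Compare 27 vs 24: take 24 from right. Merged: [1, 6, 7, 24]
Compare 27 vs 24: take 24 from right. Merged: [1, 6, 7, 24, 24]
Compare 27 vs 24: take 24 from right. Merged: [1, 6, 7, 24, 24, 24]
Compare 27 vs 27: take 27 from left. Merged: [1, 6, 7, 24, 24, 24, 27]
Compare 33 vs 27: take 27 from right. Merged: [1, 6, 7, 24, 24, 24, 27, 27]
Compare 33 vs 36: take 33 from left. Merged: [1, 6, 7, 24, 24, 24, 27, 27, 33]
Append remaining from right: [36, 39]. Merged: [1, 6, 7, 24, 24, 24, 27, 27, 33, 36, 39]

Final merged array: [1, 6, 7, 24, 24, 24, 27, 27, 33, 36, 39]
Total comparisons: 9

The merged array is [1, 6, 7, 24, 24, 24, 27, 27, 33, 36, 39], requiring 9 comparisons. The merge step runs in O(n) time where n is the total number of elements.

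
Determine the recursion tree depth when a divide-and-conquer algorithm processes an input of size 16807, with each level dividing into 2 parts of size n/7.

For divide and conquer with division factor 7:

Problem sizes at each level:
Level 0: 16807
Level 1: 2401
Level 2: 343
Level 3: 49
Level 4: 7
Level 5: 1

The root is level 0 and the size-1 base case is level 5 (the tree spans levels 0 through 5, i.e. 6 levels counting the root), so the depth is the number of divisions: log_7(16807) = 5

The recursion tree depth is log_7(16807) = 5. At each level, the problem size is divided by 7, so it takes 5 divisions to reduce to a base case of size 1. The algorithm makes 2 recursive calls at each level.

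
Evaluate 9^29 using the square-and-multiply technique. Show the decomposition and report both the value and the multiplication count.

Computing 9^29 by squaring (build up from 9^1; each line after the first costs one multiplication):

9^1 = 9
9^2 = (9^1)^2 = 9^2 = 81
9^3 = 9 * 9^2 = 9 * 81 = 729
9^6 = (9^3)^2 = 729^2 = 531441
9^7 = 9 * 9^6 = 9 * 531441 = 4782969
9^14 = (9^7)^2 = 4782969^2 = 22876792454961
9^28 = (9^14)^2 = 22876792454961^2 = 523347633027360537213511521
9^29 = 9 * 9^28 = 9 * 523347633027360537213511521 = 4710128697246244834921603689

Result: 4710128697246244834921603689
Multiplications needed: 7 (7 lines after 9^1)

9^29 = 4710128697246244834921603689. Using exponentiation by squaring, this requires 7 multiplications. The key idea: if the exponent is even, square the half-power; if odd, multiply by the base once.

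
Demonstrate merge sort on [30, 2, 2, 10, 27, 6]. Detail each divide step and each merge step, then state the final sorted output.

Merge sort trace:

Split: [30, 2, 2, 10, 27, 6] -> [30, 2, 2] and [10, 27, 6]
  Split: [30, 2, 2] -> [30] and [2, 2]
    Split: [2, 2] -> [2] and [2]
    Merge: [2] + [2] -> [2, 2]
  Merge: [30] + [2, 2] -> [2, 2, 30]
  Split: [10, 27, 6] -> [10] and [27, 6]
    Split: [27, 6] -> [27] and [6]
    Merge: [27] + [6] -> [6, 27]
  Merge: [10] + [6, 27] -> [6, 10, 27]
Merge: [2, 2, 30] + [6, 10, 27] -> [2, 2, 6, 10, 27, 30]

Final sorted array: [2, 2, 6, 10, 27, 30]

The merge sort proceeds by recursively splitting the array and merging sorted halves.
After all merges, the sorted array is [2, 2, 6, 10, 27, 30].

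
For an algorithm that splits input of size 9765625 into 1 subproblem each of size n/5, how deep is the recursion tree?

For divide and conquer with division factor 5:

Problem sizes at each level:
Level 0: 9765625
Level 1: 1953125
Level 2: 390625
Level 3: 78125
Level 4: 15625
Level 5: 3125
Level 6: 625
Level 7: 125
Level 8: 25
Level 9: 5
Level 10: 1

The root is level 0 and the size-1 base case is level 10 (the tree spans levels 0 through 10, i.e. 11 levels counting the root), so the depth is the number of divisions: log_5(9765625) = 10

The recursion tree depth is log_5(9765625) = 10. At each level, the problem size is divided by 5, so it takes 10 divisions to reduce to a base case of size 1. The algorithm makes 1 recursive call at each level.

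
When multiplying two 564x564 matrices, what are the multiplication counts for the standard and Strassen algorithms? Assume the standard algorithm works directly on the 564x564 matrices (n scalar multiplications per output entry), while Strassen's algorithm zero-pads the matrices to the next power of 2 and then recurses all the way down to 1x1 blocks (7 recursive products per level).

Matrix multiplication for 564x564 matrices:

Strassen's algorithm requires power-of-2 dimensions. Pad 564x564 to 1024x1024 (next power of 2).

Standard algorithm: 564^3 = 179406144 multiplications
Strassen's algorithm: 7^(log2(1024)) = 7^10 = 282475249 multiplications
Difference: 179406144 - 282475249 = -103069105 (Strassen uses MORE here due to padding overhead — for small or just-over-power-of-2 n, padding can outweigh the per-level savings)

Standard: 179406144 multiplications (564^3). Strassen: 282475249 multiplications (7^10, after padding to 1024x1024). Strassen reduces 8 recursive multiplications to 7 at each level.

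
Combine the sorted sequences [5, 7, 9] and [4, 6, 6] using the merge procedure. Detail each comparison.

Merging process:

Compare 5 vs 4: take 4 from right. Merged: [4]
Compare 5 vs 6: take 5 from left. Merged: [4, 5]
Compare 7 vs 6: take 6 from right. Merged: [4, 5, 6]
Compare 7 vs 6: take 6 from right. Merged: [4, 5, 6, 6]
Append remaining from left: [7, 9]. Merged: [4, 5, 6, 6, 7, 9]

Final merged array: [4, 5, 6, 6, 7, 9]
Total comparisons: 4

The merged array is [4, 5, 6, 6, 7, 9], requiring 4 comparisons. The merge step runs in O(n) time where n is the total number of elements.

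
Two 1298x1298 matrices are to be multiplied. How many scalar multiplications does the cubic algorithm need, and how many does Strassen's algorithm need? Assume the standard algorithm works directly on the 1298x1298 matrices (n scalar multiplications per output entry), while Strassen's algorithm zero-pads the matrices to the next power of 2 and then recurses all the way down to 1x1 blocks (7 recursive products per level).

Matrix multiplication for 1298x1298 matrices:

Strassen's algorithm requires power-of-2 dimensions. Pad 1298x1298 to 2048x2048 (next power of 2).

Standard algorithm: 1298^3 = 2186875592 multiplications
Strassen's algorithm: 7^(log2(2048)) = 7^11 = 1977326743 multiplications
Savings: 2186875592 - 1977326743 = 209548849 multiplications

Standard: 2186875592 multiplications (1298^3). Strassen: 1977326743 multiplications (7^11, after padding to 2048x2048). Strassen reduces 8 recursive multiplications to 7 at each level.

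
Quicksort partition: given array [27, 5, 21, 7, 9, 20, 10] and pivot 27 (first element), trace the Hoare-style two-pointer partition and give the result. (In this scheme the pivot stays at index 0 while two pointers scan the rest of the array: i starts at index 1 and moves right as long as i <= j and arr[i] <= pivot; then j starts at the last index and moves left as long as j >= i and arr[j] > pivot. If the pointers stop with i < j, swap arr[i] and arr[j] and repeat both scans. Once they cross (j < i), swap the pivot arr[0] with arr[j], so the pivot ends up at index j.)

Hoare-style two-pointer partition with pivot = 27:

Initial array: [27, 5, 21, 7, 9, 20, 10]

Pointers start at i = 1, j = 6.
i ends at 7, j ends at 6: the pointers have crossed (j < i), so scanning stops.

Swap pivot arr[0] with arr[6] to place pivot at position 6: [10, 5, 21, 7, 9, 20, 27]
Pivot position: 6

After partitioning with pivot 27, the array becomes [10, 5, 21, 7, 9, 20, 27]. The pivot is placed at index 6. All elements to the left of the pivot are <= 27, and all elements to the right are > 27.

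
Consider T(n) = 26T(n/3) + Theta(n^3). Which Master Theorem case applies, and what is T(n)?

Master Theorem for T(n) = 26T(n/3) + O(n^3):

a = 26, b = 3, c = 3
log_b(a) = log_3(26) = 2.9656

Case 3: c = 3 > log_3(26) = 2.9656
T(n) = O(n^3) = O(n^3)

For T(n) = 26T(n/3) + O(n^3): log_3(26) = 2.9656. This is Case 3 of the Master Theorem (c > log_b(a), work dominated by root), giving O(n^3).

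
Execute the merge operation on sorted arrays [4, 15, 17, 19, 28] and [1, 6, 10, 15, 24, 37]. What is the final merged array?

Merging process:

Compare 4 vs 1: take 1 from right. Merged: [1]
Compare 4 vs 6: take 4 from left. Merged: [1, 4]
Compare 15 vs 6: take 6 from right. Merged: [1, 4, 6]
Compare 15 vs 10: take 10 from right. Merged: [1, 4, 6, 10]
Compare 15 vs 15: take 15 from left. Merged: [1, 4, 6, 10, 15]
Compare 17 vs 15: take 15 from right. Merged: [1, 4, 6, 10, 15, 15]
Compare 17 vs 24: take 17 from left. Merged: [1, 4, 6, 10, 15, 15, 17]
Compare 19 vs 24: take 19 from left. Merged: [1, 4, 6, 10, 15, 15, 17, 19]
Compare 28 vs 24: take 24 from right. Merged: [1, 4, 6, 10, 15, 15, 17, 19, 24]
Compare 28 vs 37: take 28 from left. Merged: [1, 4, 6, 10, 15, 15, 17, 19, 24, 28]
Append remaining from right: [37]. Merged: [1, 4, 6, 10, 15, 15, 17, 19, 24, 28, 37]

Final merged array: [1, 4, 6, 10, 15, 15, 17, 19, 24, 28, 37]
Total comparisons: 10

The merged array is [1, 4, 6, 10, 15, 15, 17, 19, 24, 28, 37], requiring 10 comparisons. The merge step runs in O(n) time where n is the total number of elements.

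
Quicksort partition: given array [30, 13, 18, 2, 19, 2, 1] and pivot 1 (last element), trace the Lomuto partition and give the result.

Lomuto partition with pivot = 1:

Initial array: [30, 13, 18, 2, 19, 2, 1]

arr[0]=30 > 1: no swap
arr[1]=13 > 1: no swap
arr[2]=18 > 1: no swap
arr[3]=2 > 1: no swap
arr[4]=19 > 1: no swap
arr[5]=2 > 1: no swap

Place pivot at position 0: [1, 13, 18, 2, 19, 2, 30]
Pivot position: 0

After partitioning with pivot 1, the array becomes [1, 13, 18, 2, 19, 2, 30]. The pivot is placed at index 0. All elements to the left of the pivot are <= 1, and all elements to the right are > 1.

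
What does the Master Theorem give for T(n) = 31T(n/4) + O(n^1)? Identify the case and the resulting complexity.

Master Theorem for T(n) = 31T(n/4) + O(n^1):

a = 31, b = 4, c = 1
log_b(a) = log_4(31) = 2.4771

Case 1: c = 1 < log_4(31) = 2.4771
T(n) = O(n^(log_4 31))

For T(n) = 31T(n/4) + O(n^1): log_4(31) = 2.4771. This is Case 1 of the Master Theorem (c < log_b(a), work dominated by leaves), giving O(n^(log_4 31)).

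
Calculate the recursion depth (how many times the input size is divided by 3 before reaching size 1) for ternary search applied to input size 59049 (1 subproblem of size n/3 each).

For divide and conquer with division factor 3:

Problem sizes at each level:
Level 0: 59049
Level 1: 19683
Level 2: 6561
Level 3: 2187
Level 4: 729
Level 5: 243
Level 6: 81
Level 7: 27
Level 8: 9
Level 9: 3
Level 10: 1

The root is level 0 and the size-1 base case is level 10 (the tree spans levels 0 through 10, i.e. 11 levels counting the root), so the depth is the number of divisions: log_3(59049) = 10

The recursion tree depth is log_3(59049) = 10. At each level, the problem size is divided by 3, so it takes 10 divisions to reduce to a base case of size 1. The algorithm makes 1 recursive call at each level.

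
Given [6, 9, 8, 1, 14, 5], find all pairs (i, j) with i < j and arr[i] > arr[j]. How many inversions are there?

Finding inversions in [6, 9, 8, 1, 14, 5]:

(0, 3): arr[0]=6 > arr[3]=1
(0, 5): arr[0]=6 > arr[5]=5
(1, 2): arr[1]=9 > arr[2]=8
(1, 3): arr[1]=9 > arr[3]=1
(1, 5): arr[1]=9 > arr[5]=5
(2, 3): arr[2]=8 > arr[3]=1
(2, 5): arr[2]=8 > arr[5]=5
(4, 5): arr[4]=14 > arr[5]=5

Total inversions: 8

The array has 8 inversion(s): (0,3), (0,5), (1,2), (1,3), (1,5), (2,3), (2,5), (4,5). Each pair (i,j) satisfies i < j and arr[i] > arr[j].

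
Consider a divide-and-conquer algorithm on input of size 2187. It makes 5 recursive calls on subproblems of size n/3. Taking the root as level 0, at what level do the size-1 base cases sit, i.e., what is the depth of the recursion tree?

For divide and conquer with division factor 3:

Problem sizes at each level:
Level 0: 2187
Level 1: 729
Level 2: 243
Level 3: 81
Level 4: 27
Level 5: 9
Level 6: 3
Level 7: 1

The root is level 0 and the size-1 base case is level 7 (the tree spans levels 0 through 7, i.e. 8 levels counting the root), so the depth is the number of divisions: log_3(2187) = 7

The recursion tree depth is log_3(2187) = 7. At each level, the problem size is divided by 3, so it takes 7 divisions to reduce to a base case of size 1. The algorithm makes 5 recursive calls at each level.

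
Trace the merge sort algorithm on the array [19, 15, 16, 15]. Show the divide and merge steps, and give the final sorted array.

Merge sort trace:

Split: [19, 15, 16, 15] -> [19, 15] and [16, 15]
  Split: [19, 15] -> [19] and [15]
  Merge: [19] + [15] -> [15, 19]
  Split: [16, 15] -> [16] and [15]
  Merge: [16] + [15] -> [15, 16]
Merge: [15, 19] + [15, 16] -> [15, 15, 16, 19]

Final sorted array: [15, 15, 16, 19]

The merge sort proceeds by recursively splitting the array and merging sorted halves.
After all merges, the sorted array is [15, 15, 16, 19].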